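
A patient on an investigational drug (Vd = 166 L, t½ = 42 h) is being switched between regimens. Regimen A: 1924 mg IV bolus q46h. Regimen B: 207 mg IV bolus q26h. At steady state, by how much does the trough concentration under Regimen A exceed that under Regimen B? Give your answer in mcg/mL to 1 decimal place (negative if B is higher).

7.9 mcg/mL

Regimen A: f = (1/2)^(46/42) ≈ 0.4681; Cmin,ss = (1924/166)·f/(1−f) ≈ 10.200 mcg/mL.
Regimen B: f = (1/2)^(26/42) ≈ 0.6511; Cmin,ss = (207/166)·f/(1−f) ≈ 2.327 mcg/mL.
Difference ≈ 10.200 − 2.327 ≈ 7.873 mcg/mL.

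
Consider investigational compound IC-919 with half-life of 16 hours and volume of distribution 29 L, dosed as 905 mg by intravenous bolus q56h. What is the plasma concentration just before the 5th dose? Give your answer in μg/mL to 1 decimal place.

f = (1/2)^(τ/t½) = (1/2)^(56/16) ≈ 0.0884.
C₀ = D/Vd = 905/29 ≈ 31.207 μg/mL.
Before the 5th dose, 4 doses have been given. Superposition: Cmin = C₀·(f + f² + … + f^4).
≈ 31.207 × (0.0884 + 0.0078 + 0.0007 + 0.0001) ≈ 31.207 × 0.0970 ≈ 3.027 μg/mL.

3.0 μg/mL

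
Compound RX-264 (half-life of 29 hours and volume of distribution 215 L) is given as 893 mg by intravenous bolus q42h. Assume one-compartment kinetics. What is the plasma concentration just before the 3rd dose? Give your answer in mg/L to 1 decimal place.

f = (1/2)^(τ/t½) = (1/2)^(42/29) ≈ 0.3665.
C₀ = D/Vd = 893/215 ≈ 4.153 mg/L.
Before the 3rd dose, 2 doses have been given. Superposition: Cmin = C₀·(f + f²).
≈ 4.153 × (0.3665 + 0.1343) ≈ 4.153 × 0.5008 ≈ 2.080 mg/L.

2.1 mg/L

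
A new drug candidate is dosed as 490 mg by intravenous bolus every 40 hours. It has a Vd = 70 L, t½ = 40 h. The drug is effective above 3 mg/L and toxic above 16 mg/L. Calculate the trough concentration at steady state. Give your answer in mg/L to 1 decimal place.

τ = 40 h = 1 half-life, so f = (1/2)^1 = 0.5.
Accumulation ratio R = 1/(1 − f) = 1/0.5 = 2/1.
Single-dose peak C₀ = D/Vd = 490/70 = 7 mg/L.
Steady-state peak Cmax,ss = C₀·R = 7 × 2/1 ≈ 14.000 mg/L.
Steady-state trough Cmin,ss = Cmax,ss·f ≈ 14.000 × 0.5 ≈ 7.000 mg/L.
Trough 7.0 mg/L vs MEC 3 mg/L: adequate.

7.0 mg/L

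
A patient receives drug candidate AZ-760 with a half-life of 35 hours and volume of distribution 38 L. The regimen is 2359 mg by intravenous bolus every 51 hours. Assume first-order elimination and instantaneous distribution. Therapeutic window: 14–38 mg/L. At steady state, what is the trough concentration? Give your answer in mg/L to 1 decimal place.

35.6 mg/L

τ/t½ = 51/35 ≈ 1.4571, so fraction remaining f = (1/2)^(51/35) ≈ 0.3642.
Single-dose peak C₀ = D/Vd = 2359/38 ≈ 62.079 mg/L.
Steady-state trough Cmin,ss = C₀·f/(1−f) ≈ 62.079 × 0.3642/0.6358 ≈ 35.560 mg/L.
Trough 35.6 mg/L vs MEC 14 mg/L: adequate.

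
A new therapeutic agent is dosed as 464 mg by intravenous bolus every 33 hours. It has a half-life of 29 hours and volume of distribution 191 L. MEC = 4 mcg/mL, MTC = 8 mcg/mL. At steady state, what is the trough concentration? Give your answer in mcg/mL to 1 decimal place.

Over one 33-h interval, 33/29 ≈ 1.1379 half-lives elapse, leaving f ≈ 0.4544 of each dose.
Each bolus raises the concentration by D/Vd = 464/191 ≈ 2.429 mcg/mL.
Steady-state trough Cmin,ss = C₀·f/(1−f) ≈ 2.429 × 0.4544/0.5456 ≈ 2.023 mcg/mL.
Trough 2.0 mcg/mL vs MEC 4 mcg/mL: subtherapeutic.

2.0 mcg/mL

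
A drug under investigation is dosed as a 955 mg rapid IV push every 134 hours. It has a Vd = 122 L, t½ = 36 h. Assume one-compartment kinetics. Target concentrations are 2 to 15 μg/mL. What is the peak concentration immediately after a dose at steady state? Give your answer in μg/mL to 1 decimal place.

8.5 μg/mL

k = ln2/t½ = ln2/36 ≈ 0.019254 h⁻¹; fraction remaining f = e^(−kτ) = e^(−0.019254×134) ≈ 0.0758.
At steady state, accumulation factor R = 1/(1 − e^(−kτ)) ≈ 1.0820.
Each bolus raises the concentration by D/Vd = 955/122 ≈ 7.828 μg/mL.
Steady-state peak Cmax,ss = C₀·R ≈ 7.828 × 1.0820 ≈ 8.470 μg/mL.
Peak 8.5 μg/mL vs MTC 15 μg/mL: below toxic threshold.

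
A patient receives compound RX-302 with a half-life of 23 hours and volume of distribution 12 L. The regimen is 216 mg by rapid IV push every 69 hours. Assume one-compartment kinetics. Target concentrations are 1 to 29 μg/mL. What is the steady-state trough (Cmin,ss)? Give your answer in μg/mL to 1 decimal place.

τ = 69 h = 3 half-lives, so f = (1/2)^3 = 0.125.
At steady state, R = 1/(1 − 0.125) = 8/7.
Single-dose peak C₀ = D/Vd = 216/12 = 18 μg/mL.
Steady-state peak Cmax,ss = C₀·R = 18 × 8/7 ≈ 20.571 μg/mL.
Steady-state trough Cmin,ss = Cmax,ss·f ≈ 20.571 × 0.125 ≈ 2.571 μg/mL.
Trough 2.6 μg/mL vs MEC 1 μg/mL: adequate.

2.6 μg/mL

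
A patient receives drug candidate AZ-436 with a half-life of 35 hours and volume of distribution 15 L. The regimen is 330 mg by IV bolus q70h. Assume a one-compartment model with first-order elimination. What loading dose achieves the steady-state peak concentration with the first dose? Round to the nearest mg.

f = (1/2)^(70/35) ≈ 0.250000; accumulation ratio R = 1/(1−f) ≈ 1.33333.
Loading dose to hit Cmax,ss on first dose: D_load = D_maint·R ≈ 330 × 1.33333 ≈ 440.00 mg.

440 mg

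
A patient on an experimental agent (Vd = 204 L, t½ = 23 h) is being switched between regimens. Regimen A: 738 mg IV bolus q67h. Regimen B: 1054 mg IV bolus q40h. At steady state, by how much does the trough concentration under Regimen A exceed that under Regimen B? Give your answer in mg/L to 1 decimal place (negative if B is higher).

Regimen A: f = (1/2)^(67/23) ≈ 0.1328; Cmin,ss = (738/204)·f/(1−f) ≈ 0.554 mg/L.
Regimen B: f = (1/2)^(40/23) ≈ 0.2996; Cmin,ss = (1054/204)·f/(1−f) ≈ 2.210 mg/L.
Difference ≈ 0.554 − 2.210 ≈ -1.656 mg/L.

-1.7 mg/L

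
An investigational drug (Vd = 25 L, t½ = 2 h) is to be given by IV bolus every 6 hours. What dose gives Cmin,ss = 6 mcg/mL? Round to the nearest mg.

1050 mg

τ/t½ = 6/2 ≈ 3, so f = (1/2)^(6/2) ≈ 0.125000.
Cmin,ss = (D/Vd)·f/(1−f), so D = Cmin,ss·Vd·(1−f)/f.
D = 6 × 25 × (1−f)/f ≈ 6 × 25 × 7.00000 ≈ 1050.00 mg.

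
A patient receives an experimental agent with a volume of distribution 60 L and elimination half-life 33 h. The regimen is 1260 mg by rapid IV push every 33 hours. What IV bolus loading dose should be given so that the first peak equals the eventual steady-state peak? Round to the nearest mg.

f = (1/2)^(33/33) ≈ 0.500000; accumulation ratio R = 1/(1−f) ≈ 2.00000.
Loading dose to hit Cmax,ss on first dose: D_load = D_maint·R ≈ 1260 × 2.00000 ≈ 2520.00 mg.

2520 mg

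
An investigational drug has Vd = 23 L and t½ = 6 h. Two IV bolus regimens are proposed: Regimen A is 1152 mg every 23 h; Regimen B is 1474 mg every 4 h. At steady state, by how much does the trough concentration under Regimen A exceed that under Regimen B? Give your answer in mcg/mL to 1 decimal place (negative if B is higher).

Regimen A: f = (1/2)^(23/6) ≈ 0.0702; Cmin,ss = (1152/23)·f/(1−f) ≈ 3.782 mcg/mL.
Regimen B: f = (1/2)^(4/6) ≈ 0.6300; Cmin,ss = (1474/23)·f/(1−f) ≈ 109.121 mcg/mL.
Difference ≈ 3.782 − 109.121 ≈ -105.339 mcg/mL.

-105.3 mcg/mL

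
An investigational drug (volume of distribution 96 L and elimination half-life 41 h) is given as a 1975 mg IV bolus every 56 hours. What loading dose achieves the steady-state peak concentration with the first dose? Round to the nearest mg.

3227 mg

f = (1/2)^(56/41) ≈ 0.388005; accumulation ratio R = 1/(1−f) ≈ 1.63400.
Loading dose to hit Cmax,ss on first dose: D_load = D_maint·R ≈ 1975 × 1.63400 ≈ 3227.15 mg.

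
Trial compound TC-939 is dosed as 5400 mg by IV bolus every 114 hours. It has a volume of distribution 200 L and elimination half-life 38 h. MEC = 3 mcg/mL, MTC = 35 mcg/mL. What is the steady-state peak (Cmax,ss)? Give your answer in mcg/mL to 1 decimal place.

τ = 114 h = 3 half-lives, so f = (1/2)^3 = 0.125.
At steady state, R = 1/(1 − 0.125) = 8/7.
Single-dose peak C₀ = D/Vd = 5400/200 = 27 mcg/mL.
Steady-state peak Cmax,ss = C₀·R = 27 × 8/7 ≈ 30.857 mcg/mL.
Peak 30.9 mcg/mL vs MTC 35 mcg/mL: below toxic threshold.

30.9 mcg/mL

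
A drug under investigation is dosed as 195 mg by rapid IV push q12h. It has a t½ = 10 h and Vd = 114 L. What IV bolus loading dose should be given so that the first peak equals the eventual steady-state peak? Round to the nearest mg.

345 mg

f = (1/2)^(12/10) ≈ 0.435275; accumulation ratio R = 1/(1−f) ≈ 1.77077.
Loading dose to hit Cmax,ss on first dose: D_load = D_maint·R ≈ 195 × 1.77077 ≈ 345.30 mg.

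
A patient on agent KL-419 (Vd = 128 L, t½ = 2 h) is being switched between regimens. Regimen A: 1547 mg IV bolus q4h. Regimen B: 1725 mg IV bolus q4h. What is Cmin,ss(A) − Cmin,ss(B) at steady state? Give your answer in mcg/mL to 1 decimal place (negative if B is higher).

-0.5 mcg/mL

Regimen A: f = (1/2)^(4/2) ≈ 0.2500; Cmin,ss = (1547/128)·f/(1−f) ≈ 4.029 mcg/mL.
Regimen B: f = (1/2)^(4/2) ≈ 0.2500; Cmin,ss = (1725/128)·f/(1−f) ≈ 4.492 mcg/mL.
Difference ≈ 4.029 − 4.492 ≈ -0.463 mcg/mL.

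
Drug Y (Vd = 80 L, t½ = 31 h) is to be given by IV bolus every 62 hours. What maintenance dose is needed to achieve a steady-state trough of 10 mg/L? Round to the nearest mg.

2400 mg

τ/t½ = 62/31 ≈ 2, so f = (1/2)^(62/31) ≈ 0.250000.
Cmin,ss = (D/Vd)·f/(1−f), so D = Cmin,ss·Vd·(1−f)/f.
D = 10 × 80 × (1−f)/f ≈ 10 × 80 × 3.00000 ≈ 2400.00 mg.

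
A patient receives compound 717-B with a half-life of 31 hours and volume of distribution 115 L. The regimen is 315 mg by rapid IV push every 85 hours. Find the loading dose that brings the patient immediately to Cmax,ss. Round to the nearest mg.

370 mg

f = (1/2)^(85/31) ≈ 0.149484; accumulation ratio R = 1/(1−f) ≈ 1.17576.
Loading dose to hit Cmax,ss on first dose: D_load = D_maint·R ≈ 315 × 1.17576 ≈ 370.36 mg.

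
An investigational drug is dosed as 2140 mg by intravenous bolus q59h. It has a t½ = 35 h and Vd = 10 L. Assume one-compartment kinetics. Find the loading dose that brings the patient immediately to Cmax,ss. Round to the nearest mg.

f = (1/2)^(59/35) ≈ 0.310849; accumulation ratio R = 1/(1−f) ≈ 1.45106.
Loading dose to hit Cmax,ss on first dose: D_load = D_maint·R ≈ 2140 × 1.45106 ≈ 3105.27 mg.

3105 mg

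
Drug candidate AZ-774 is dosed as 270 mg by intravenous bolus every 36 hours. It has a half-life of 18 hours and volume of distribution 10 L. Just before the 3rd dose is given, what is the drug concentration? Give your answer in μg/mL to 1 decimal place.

8.4 μg/mL

f = (1/2)^(τ/t½) = (1/2)^(36/18) ≈ 0.2500.
C₀ = D/Vd = 270/10 ≈ 27.000 μg/mL.
Before the 3rd dose, 2 doses have been given. Superposition: Cmin = C₀·(f + f²).
≈ 27.000 × (0.2500 + 0.0625) ≈ 27.000 × 0.3125 ≈ 8.438 μg/mL.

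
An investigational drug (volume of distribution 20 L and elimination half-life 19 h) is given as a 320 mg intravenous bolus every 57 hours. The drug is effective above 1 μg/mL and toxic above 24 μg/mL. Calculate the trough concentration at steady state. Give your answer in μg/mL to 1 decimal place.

τ = 57 h = 3 half-lives, so f = (1/2)^3 = 0.125.
At steady state, R = 1/(1 − 0.125) = 8/7.
Single-dose peak C₀ = D/Vd = 320/20 = 16 μg/mL.
Steady-state peak Cmax,ss = C₀·R = 16 × 8/7 ≈ 18.286 μg/mL.
Steady-state trough Cmin,ss = Cmax,ss·f ≈ 18.286 × 0.125 ≈ 2.286 μg/mL.
Trough 2.3 μg/mL vs MEC 1 μg/mL: adequate.

2.3 μg/mL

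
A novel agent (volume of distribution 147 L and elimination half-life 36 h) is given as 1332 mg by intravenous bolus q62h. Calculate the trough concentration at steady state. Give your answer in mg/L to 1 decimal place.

3.9 mg/L

τ/t½ = 62/36 ≈ 1.7222, so fraction remaining f = (1/2)^(62/36) ≈ 0.3031.
At steady state, accumulation factor R = 1/(1 − e^(−kτ)) ≈ 1.4349.
Single-dose peak C₀ = D/Vd = 1332/147 ≈ 9.061 mg/L.
Cmax,ss = C₀/(1 − f) ≈ 9.061/0.6969 ≈ 13.002 mg/L.
One interval later, Cmin,ss = Cmax,ss·e^(−kτ) ≈ 13.002 × 0.3031 ≈ 3.941 mg/L.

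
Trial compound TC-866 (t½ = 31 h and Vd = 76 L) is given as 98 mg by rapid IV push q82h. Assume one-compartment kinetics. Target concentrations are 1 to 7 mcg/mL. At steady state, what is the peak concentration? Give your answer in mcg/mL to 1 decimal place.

τ/t½ = 82/31 ≈ 2.6452, so fraction remaining f = (1/2)^(82/31) ≈ 0.1599.
At steady state, accumulation factor R = 1/(1 − e^(−kτ)) ≈ 1.1903.
Each bolus raises the concentration by D/Vd = 98/76 ≈ 1.289 mcg/mL.
Cmax,ss = C₀/(1 − f) ≈ 1.289/0.8401 ≈ 1.534 mcg/mL.
Peak 1.5 mcg/mL vs MTC 7 mcg/mL: below toxic threshold.

1.5 mcg/mL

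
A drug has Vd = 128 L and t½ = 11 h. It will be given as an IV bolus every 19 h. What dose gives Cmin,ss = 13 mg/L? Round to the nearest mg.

τ/t½ = 19/11 ≈ 1.7273, so f = (1/2)^(19/11) ≈ 0.302022.
Cmin,ss = (D/Vd)·f/(1−f), so D = Cmin,ss·Vd·(1−f)/f.
D = 13 × 128 × (1−f)/f ≈ 13 × 128 × 2.31102 ≈ 3845.54 mg.

3846 mg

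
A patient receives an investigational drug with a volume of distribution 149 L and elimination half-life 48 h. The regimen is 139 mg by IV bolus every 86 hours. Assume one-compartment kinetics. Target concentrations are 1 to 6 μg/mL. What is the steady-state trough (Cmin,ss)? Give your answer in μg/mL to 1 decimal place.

Over one 86-h interval, 86/48 ≈ 1.7917 half-lives elapse, leaving f ≈ 0.2888 of each dose.
Each bolus raises the concentration by D/Vd = 139/149 ≈ 0.933 μg/mL.
Steady-state trough Cmin,ss = C₀·f/(1−f) ≈ 0.933 × 0.2888/0.7112 ≈ 0.379 μg/mL.
Trough 0.4 μg/mL vs MEC 1 μg/mL: subtherapeutic.

0.4 μg/mL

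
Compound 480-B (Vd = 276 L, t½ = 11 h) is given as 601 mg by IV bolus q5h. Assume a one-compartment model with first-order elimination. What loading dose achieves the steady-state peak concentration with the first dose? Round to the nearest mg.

2224 mg

f = (1/2)^(5/11) ≈ 0.729740; accumulation ratio R = 1/(1−f) ≈ 3.70014.
Loading dose to hit Cmax,ss on first dose: D_load = D_maint·R ≈ 601 × 3.70014 ≈ 2223.78 mg.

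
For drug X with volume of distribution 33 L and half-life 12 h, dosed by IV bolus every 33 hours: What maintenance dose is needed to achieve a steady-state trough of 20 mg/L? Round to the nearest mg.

3780 mg

τ/t½ = 33/12 ≈ 2.75, so f = (1/2)^(33/12) ≈ 0.148651.
Cmin,ss = (D/Vd)·f/(1−f), so D = Cmin,ss·Vd·(1−f)/f.
D = 20 × 33 × (1−f)/f ≈ 20 × 33 × 5.72717 ≈ 3779.93 mg.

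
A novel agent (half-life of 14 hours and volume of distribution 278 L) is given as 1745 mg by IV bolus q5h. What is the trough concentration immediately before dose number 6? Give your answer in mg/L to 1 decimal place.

15.9 mg/L

f = (1/2)^(τ/t½) = (1/2)^(5/14) ≈ 0.7807.
C₀ = D/Vd = 1745/278 ≈ 6.277 mg/L.
Before the 6th dose, 5 doses have been given. Superposition: Cmin = C₀·(f + f² + … + f^5).
≈ 6.277 × (0.7807 + 0.6095 + 0.4758 + 0.3715 + 0.2900) ≈ 6.277 × 2.5275 ≈ 15.865 mg/L.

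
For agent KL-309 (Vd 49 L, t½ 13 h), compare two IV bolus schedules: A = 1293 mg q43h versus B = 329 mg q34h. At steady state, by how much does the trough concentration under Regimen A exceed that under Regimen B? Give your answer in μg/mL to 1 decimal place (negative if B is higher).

Regimen A: f = (1/2)^(43/13) ≈ 0.1010; Cmin,ss = (1293/49)·f/(1−f) ≈ 2.965 μg/mL.
Regimen B: f = (1/2)^(34/13) ≈ 0.1632; Cmin,ss = (329/49)·f/(1−f) ≈ 1.309 μg/mL.
Difference ≈ 2.965 − 1.309 ≈ 1.656 μg/mL.

1.7 μg/mL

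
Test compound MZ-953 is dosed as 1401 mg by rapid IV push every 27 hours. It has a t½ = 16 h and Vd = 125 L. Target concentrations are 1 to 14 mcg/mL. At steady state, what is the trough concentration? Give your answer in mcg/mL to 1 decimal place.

τ/t½ = 27/16 ≈ 1.6875, so fraction remaining f = (1/2)^(27/16) ≈ 0.3105.
At steady state, accumulation factor R = 1/(1 − e^(−kτ)) ≈ 1.4503.
Each bolus raises the concentration by D/Vd = 1401/125 ≈ 11.208 mcg/mL.
Cmax,ss = C₀/(1 − f) ≈ 11.208/0.6895 ≈ 16.255 mcg/mL.
Steady-state trough Cmin,ss = Cmax,ss·f ≈ 16.255 × 0.3105 ≈ 5.047 mcg/mL.
Trough 5.0 mcg/mL vs MEC 1 mcg/mL: adequate.

5.0 mcg/mL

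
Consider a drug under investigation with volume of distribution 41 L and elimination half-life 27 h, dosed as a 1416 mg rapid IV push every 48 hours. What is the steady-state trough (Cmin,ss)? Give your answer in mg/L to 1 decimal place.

k = ln2/t½ = ln2/27 ≈ 0.025672 h⁻¹; fraction remaining f = e^(−kτ) = e^(−0.025672×48) ≈ 0.2916.
Accumulation ratio R = 1/(1 − f) ≈ 1/0.7084 ≈ 1.4116.
Single-dose peak C₀ = D/Vd = 1416/41 ≈ 34.537 mg/L.
Cmax,ss = C₀/(1 − f) ≈ 34.537/0.7084 ≈ 48.754 mg/L.
Steady-state trough Cmin,ss = Cmax,ss·f ≈ 48.754 × 0.2916 ≈ 14.217 mg/L.

14.2 mg/L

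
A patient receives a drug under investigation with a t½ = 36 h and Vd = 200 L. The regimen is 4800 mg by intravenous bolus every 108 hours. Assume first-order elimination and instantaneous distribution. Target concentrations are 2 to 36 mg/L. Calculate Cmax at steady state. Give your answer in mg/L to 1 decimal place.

27.4 mg/L

τ = 108 h = 3 half-lives, so f = (1/2)^3 = 0.125.
At steady state, R = 1/(1 − 0.125) = 8/7.
Single-dose peak C₀ = D/Vd = 4800/200 = 24 mg/L.
Steady-state peak Cmax,ss = C₀·R = 24 × 8/7 ≈ 27.429 mg/L.
Peak 27.4 mg/L vs MTC 36 mg/L: below toxic threshold.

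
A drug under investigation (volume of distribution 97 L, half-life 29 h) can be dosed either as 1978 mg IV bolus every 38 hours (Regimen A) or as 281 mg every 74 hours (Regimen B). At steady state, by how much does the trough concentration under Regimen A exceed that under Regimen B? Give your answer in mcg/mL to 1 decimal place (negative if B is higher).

Regimen A: f = (1/2)^(38/29) ≈ 0.4032; Cmin,ss = (1978/97)·f/(1−f) ≈ 13.777 mcg/mL.
Regimen B: f = (1/2)^(74/29) ≈ 0.1706; Cmin,ss = (281/97)·f/(1−f) ≈ 0.596 mcg/mL.
Difference ≈ 13.777 − 0.596 ≈ 13.181 mcg/mL.

13.2 mcg/mL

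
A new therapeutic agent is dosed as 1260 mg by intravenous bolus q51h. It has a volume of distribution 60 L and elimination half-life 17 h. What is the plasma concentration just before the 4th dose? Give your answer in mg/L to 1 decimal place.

f = (1/2)^(τ/t½) = (1/2)^(51/17) ≈ 0.1250.
C₀ = D/Vd = 1260/60 ≈ 21.000 mg/L.
Before the 4th dose, 3 doses have been given. Superposition: Cmin = C₀·(f + f² + … + f^3).
≈ 21.000 × (0.1250 + 0.0156 + 0.0020) ≈ 21.000 × 0.1426 ≈ 2.995 mg/L.

3.0 mg/L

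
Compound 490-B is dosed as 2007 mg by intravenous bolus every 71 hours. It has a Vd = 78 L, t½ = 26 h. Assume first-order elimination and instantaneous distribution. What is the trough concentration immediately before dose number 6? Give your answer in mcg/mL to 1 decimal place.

f = (1/2)^(τ/t½) = (1/2)^(71/26) ≈ 0.1506.
C₀ = D/Vd = 2007/78 ≈ 25.731 mcg/mL.
Before the 6th dose, 5 doses have been given. Superposition: Cmin = C₀·(f + f² + … + f^5).
≈ 25.731 × (0.1506 + 0.0227 + 0.0034 + 0.0005 + 0.0001) ≈ 25.731 × 0.1773 ≈ 4.562 mcg/mL.

4.6 mcg/mL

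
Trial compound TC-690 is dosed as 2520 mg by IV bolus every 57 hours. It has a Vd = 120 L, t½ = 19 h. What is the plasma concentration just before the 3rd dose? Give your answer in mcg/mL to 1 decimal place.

3.0 mcg/mL

f = (1/2)^(τ/t½) = (1/2)^(57/19) ≈ 0.1250.
C₀ = D/Vd = 2520/120 ≈ 21.000 mcg/mL.
Before the 3rd dose, 2 doses have been given. Superposition: Cmin = C₀·(f + f²).
≈ 21.000 × (0.1250 + 0.0156) ≈ 21.000 × 0.1406 ≈ 2.953 mcg/mL.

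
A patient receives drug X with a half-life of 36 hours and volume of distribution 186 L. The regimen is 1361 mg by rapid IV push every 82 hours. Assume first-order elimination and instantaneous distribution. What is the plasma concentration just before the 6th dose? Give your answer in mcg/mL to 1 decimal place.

f = (1/2)^(τ/t½) = (1/2)^(82/36) ≈ 0.2062.
C₀ = D/Vd = 1361/186 ≈ 7.317 mcg/mL.
Before the 6th dose, 5 doses have been given. Superposition: Cmin = C₀·(f + f² + … + f^5).
≈ 7.317 × (0.2062 + 0.0425 + 0.0088 + 0.0018 + 0.0004) ≈ 7.317 × 0.2597 ≈ 1.900 mcg/mL.

1.9 mcg/mL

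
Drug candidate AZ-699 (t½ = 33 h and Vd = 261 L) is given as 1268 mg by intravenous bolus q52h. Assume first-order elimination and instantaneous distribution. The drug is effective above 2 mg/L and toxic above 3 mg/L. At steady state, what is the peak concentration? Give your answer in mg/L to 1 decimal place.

k = ln2/t½ = ln2/33 ≈ 0.021004 h⁻¹; fraction remaining f = e^(−kτ) = e^(−0.021004×52) ≈ 0.3355.
Accumulation ratio R = 1/(1 − f) ≈ 1/0.6645 ≈ 1.5049.
Single-dose peak C₀ = D/Vd = 1268/261 ≈ 4.858 mg/L.
Cmax,ss = C₀/(1 − f) ≈ 4.858/0.6645 ≈ 7.311 mg/L.
Peak 7.3 mg/L vs MTC 3 mg/L: exceeds toxic threshold.

7.3 mg/L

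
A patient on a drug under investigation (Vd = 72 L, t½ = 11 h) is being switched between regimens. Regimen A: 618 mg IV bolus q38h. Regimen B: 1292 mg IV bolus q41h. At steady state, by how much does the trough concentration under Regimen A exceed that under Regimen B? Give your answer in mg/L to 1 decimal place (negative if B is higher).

-0.6 mg/L

Regimen A: f = (1/2)^(38/11) ≈ 0.0912; Cmin,ss = (618/72)·f/(1−f) ≈ 0.861 mg/L.
Regimen B: f = (1/2)^(41/11) ≈ 0.0755; Cmin,ss = (1292/72)·f/(1−f) ≈ 1.465 mg/L.
Difference ≈ 0.861 − 1.465 ≈ -0.604 mg/L.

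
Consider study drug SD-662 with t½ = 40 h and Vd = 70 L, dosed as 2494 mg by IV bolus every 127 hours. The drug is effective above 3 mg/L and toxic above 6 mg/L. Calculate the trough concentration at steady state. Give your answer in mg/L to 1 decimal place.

4.4 mg/L

Over one 127-h interval, 127/40 ≈ 3.175 half-lives elapse, leaving f ≈ 0.1107 of each dose.
At steady state, accumulation factor R = 1/(1 − e^(−kτ)) ≈ 1.1245.
Single-dose peak C₀ = D/Vd = 2494/70 ≈ 35.629 mg/L.
Cmax,ss = C₀/(1 − f) ≈ 35.629/0.8893 ≈ 40.064 mg/L.
Steady-state trough Cmin,ss = Cmax,ss·f ≈ 40.064 × 0.1107 ≈ 4.435 mg/L.
Trough 4.4 mg/L vs MEC 3 mg/L: adequate.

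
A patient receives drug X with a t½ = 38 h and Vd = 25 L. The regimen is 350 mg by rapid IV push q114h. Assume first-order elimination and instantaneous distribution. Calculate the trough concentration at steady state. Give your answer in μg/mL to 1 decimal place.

τ = 114 h = 3 half-lives, so f = (1/2)^3 = 0.125.
Accumulation ratio R = 1/(1 − f) = 1/0.875 = 8/7.
Single-dose peak C₀ = D/Vd = 350/25 = 14 μg/mL.
Steady-state peak Cmax,ss = C₀·R = 14 × 8/7 ≈ 16.000 μg/mL.
Steady-state trough Cmin,ss = Cmax,ss·f ≈ 16.000 × 0.125 ≈ 2.000 μg/mL.

2.0 μg/mL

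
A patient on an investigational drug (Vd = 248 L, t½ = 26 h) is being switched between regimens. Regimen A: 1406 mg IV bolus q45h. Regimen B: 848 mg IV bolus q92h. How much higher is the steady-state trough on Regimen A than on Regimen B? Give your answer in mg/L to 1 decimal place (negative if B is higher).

Regimen A: f = (1/2)^(45/26) ≈ 0.3013; Cmin,ss = (1406/248)·f/(1−f) ≈ 2.445 mg/L.
Regimen B: f = (1/2)^(92/26) ≈ 0.0861; Cmin,ss = (848/248)·f/(1−f) ≈ 0.322 mg/L.
Difference ≈ 2.445 − 0.322 ≈ 2.123 mg/L.

2.1 mg/L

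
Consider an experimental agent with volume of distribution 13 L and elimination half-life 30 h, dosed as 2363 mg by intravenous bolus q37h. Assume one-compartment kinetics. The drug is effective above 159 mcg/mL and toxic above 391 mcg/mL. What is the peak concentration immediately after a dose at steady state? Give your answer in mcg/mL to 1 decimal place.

316.3 mcg/mL

k = ln2/t½ = ln2/30 ≈ 0.023105 h⁻¹; fraction remaining f = e^(−kτ) = e^(−0.023105×37) ≈ 0.4253.
Accumulation ratio R = 1/(1 − f) ≈ 1/0.5747 ≈ 1.7400.
Single-dose peak C₀ = D/Vd = 2363/13 ≈ 181.769 mcg/mL.
Cmax,ss = C₀/(1 − f) ≈ 181.769/0.5747 ≈ 316.285 mcg/mL.
Peak 316.3 mcg/mL vs MTC 391 mcg/mL: below toxic threshold.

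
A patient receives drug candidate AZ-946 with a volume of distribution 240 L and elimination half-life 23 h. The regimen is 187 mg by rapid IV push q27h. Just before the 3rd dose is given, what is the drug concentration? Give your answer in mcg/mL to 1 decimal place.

f = (1/2)^(τ/t½) = (1/2)^(27/23) ≈ 0.4432.
C₀ = D/Vd = 187/240 ≈ 0.779 mcg/mL.
Before the 3rd dose, 2 doses have been given. Superposition: Cmin = C₀·(f + f²).
≈ 0.779 × (0.4432 + 0.1964) ≈ 0.779 × 0.6396 ≈ 0.498 mcg/mL.

0.5 mcg/mL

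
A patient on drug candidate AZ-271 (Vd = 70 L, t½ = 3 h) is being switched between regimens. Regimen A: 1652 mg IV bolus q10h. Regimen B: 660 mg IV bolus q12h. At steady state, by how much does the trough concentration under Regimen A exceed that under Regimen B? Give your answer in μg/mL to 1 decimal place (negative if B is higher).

2.0 μg/mL

Regimen A: f = (1/2)^(10/3) ≈ 0.0992; Cmin,ss = (1652/70)·f/(1−f) ≈ 2.599 μg/mL.
Regimen B: f = (1/2)^(12/3) ≈ 0.0625; Cmin,ss = (660/70)·f/(1−f) ≈ 0.629 μg/mL.
Difference ≈ 2.599 − 0.629 ≈ 1.970 μg/mL.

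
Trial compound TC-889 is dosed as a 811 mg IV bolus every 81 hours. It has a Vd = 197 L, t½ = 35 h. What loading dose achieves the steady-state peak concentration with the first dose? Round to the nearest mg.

1015 mg

f = (1/2)^(81/35) ≈ 0.201062; accumulation ratio R = 1/(1−f) ≈ 1.25166.
Loading dose to hit Cmax,ss on first dose: D_load = D_maint·R ≈ 811 × 1.25166 ≈ 1015.10 mg.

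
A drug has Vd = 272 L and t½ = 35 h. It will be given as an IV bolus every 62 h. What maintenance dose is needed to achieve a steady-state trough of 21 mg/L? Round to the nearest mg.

τ/t½ = 62/35 ≈ 1.7714, so f = (1/2)^(62/35) ≈ 0.292919.
Cmin,ss = (D/Vd)·f/(1−f), so D = Cmin,ss·Vd·(1−f)/f.
D = 21 × 272 × (1−f)/f ≈ 21 × 272 × 2.41391 ≈ 13788.25 mg.

13788 mg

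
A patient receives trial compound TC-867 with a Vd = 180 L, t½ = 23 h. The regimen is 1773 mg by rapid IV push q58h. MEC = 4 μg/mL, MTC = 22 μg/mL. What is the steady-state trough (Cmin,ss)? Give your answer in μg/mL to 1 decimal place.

k = ln2/t½ = ln2/23 ≈ 0.030137 h⁻¹; fraction remaining f = e^(−kτ) = e^(−0.030137×58) ≈ 0.1741.
Single-dose peak C₀ = D/Vd = 1773/180 ≈ 9.850 μg/mL.
Steady-state trough Cmin,ss = C₀·f/(1−f) ≈ 9.850 × 0.1741/0.8259 ≈ 2.076 μg/mL.
Trough 2.1 μg/mL vs MEC 4 μg/mL: subtherapeutic.

2.1 μg/mL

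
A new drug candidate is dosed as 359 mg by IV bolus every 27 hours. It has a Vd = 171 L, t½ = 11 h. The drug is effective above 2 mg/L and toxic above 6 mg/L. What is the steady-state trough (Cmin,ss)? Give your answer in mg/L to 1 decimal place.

Over one 27-h interval, 27/11 ≈ 2.4545 half-lives elapse, leaving f ≈ 0.1824 of each dose.
At steady state, accumulation factor R = 1/(1 − e^(−kτ)) ≈ 1.2231.
Single-dose peak C₀ = D/Vd = 359/171 ≈ 2.099 mg/L.
Cmax,ss = C₀/(1 − f) ≈ 2.099/0.8176 ≈ 2.567 mg/L.
Steady-state trough Cmin,ss = Cmax,ss·f ≈ 2.567 × 0.1824 ≈ 0.468 mg/L.
Trough 0.5 mg/L vs MEC 2 mg/L: subtherapeutic.

0.5 mg/L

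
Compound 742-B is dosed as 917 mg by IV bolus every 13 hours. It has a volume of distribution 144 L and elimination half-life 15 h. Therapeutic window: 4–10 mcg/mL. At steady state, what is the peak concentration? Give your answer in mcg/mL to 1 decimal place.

τ/t½ = 13/15 ≈ 0.86667, so fraction remaining f = (1/2)^(13/15) ≈ 0.5484.
At steady state, accumulation factor R = 1/(1 − e^(−kτ)) ≈ 2.2143.
Single-dose peak C₀ = D/Vd = 917/144 ≈ 6.368 mcg/mL.
Steady-state peak Cmax,ss = C₀·R ≈ 6.368 × 2.2143 ≈ 14.101 mcg/mL.
Peak 14.1 mcg/mL vs MTC 10 mcg/mL: exceeds toxic threshold.

14.1 mcg/mL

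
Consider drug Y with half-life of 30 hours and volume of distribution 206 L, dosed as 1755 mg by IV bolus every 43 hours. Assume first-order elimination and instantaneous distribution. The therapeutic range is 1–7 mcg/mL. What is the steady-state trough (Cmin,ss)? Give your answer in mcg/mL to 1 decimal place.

τ/t½ = 43/30 ≈ 1.4333, so fraction remaining f = (1/2)^(43/30) ≈ 0.3703.
Single-dose peak C₀ = D/Vd = 1755/206 ≈ 8.519 mcg/mL.
Steady-state trough Cmin,ss = C₀·f/(1−f) ≈ 8.519 × 0.3703/0.6297 ≈ 5.010 mcg/mL.
Trough 5.0 mcg/mL vs MEC 1 mcg/mL: adequate.

5.0 mcg/mL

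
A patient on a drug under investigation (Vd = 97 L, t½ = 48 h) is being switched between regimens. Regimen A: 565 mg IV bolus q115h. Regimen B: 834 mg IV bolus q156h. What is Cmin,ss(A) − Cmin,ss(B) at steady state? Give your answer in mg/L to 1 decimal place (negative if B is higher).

0.4 mg/L

Regimen A: f = (1/2)^(115/48) ≈ 0.1900; Cmin,ss = (565/97)·f/(1−f) ≈ 1.366 mg/L.
Regimen B: f = (1/2)^(156/48) ≈ 0.1051; Cmin,ss = (834/97)·f/(1−f) ≈ 1.010 mg/L.
Difference ≈ 1.366 − 1.010 ≈ 0.356 mg/L.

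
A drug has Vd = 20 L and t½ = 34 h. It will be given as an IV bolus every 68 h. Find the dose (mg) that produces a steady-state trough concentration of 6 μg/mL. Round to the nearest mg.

τ/t½ = 68/34 ≈ 2, so f = (1/2)^(68/34) ≈ 0.250000.
Cmin,ss = (D/Vd)·f/(1−f), so D = Cmin,ss·Vd·(1−f)/f.
D = 6 × 20 × (1−f)/f ≈ 6 × 20 × 3.00000 ≈ 360.00 mg.

360 mg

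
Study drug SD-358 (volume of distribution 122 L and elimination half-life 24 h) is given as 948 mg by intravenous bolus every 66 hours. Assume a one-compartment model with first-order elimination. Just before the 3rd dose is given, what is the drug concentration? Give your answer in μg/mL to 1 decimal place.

1.3 μg/mL

f = (1/2)^(τ/t½) = (1/2)^(66/24) ≈ 0.1487.
C₀ = D/Vd = 948/122 ≈ 7.770 μg/mL.
Before the 3rd dose, 2 doses have been given. Superposition: Cmin = C₀·(f + f²).
≈ 7.770 × (0.1487 + 0.0221) ≈ 7.770 × 0.1708 ≈ 1.327 μg/mL.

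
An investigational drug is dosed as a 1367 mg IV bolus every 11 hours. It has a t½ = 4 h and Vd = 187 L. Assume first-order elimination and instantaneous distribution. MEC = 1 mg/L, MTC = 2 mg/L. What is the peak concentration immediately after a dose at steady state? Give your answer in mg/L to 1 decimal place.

8.6 mg/L

k = ln2/t½ = ln2/4 ≈ 0.173287 h⁻¹; fraction remaining f = e^(−kτ) = e^(−0.173287×11) ≈ 0.1487.
Accumulation ratio R = 1/(1 − f) ≈ 1/0.8513 ≈ 1.1747.
Each bolus raises the concentration by D/Vd = 1367/187 ≈ 7.310 mg/L.
Cmax,ss = C₀/(1 − f) ≈ 7.310/0.8513 ≈ 8.587 mg/L.
Peak 8.6 mg/L vs MTC 2 mg/L: exceeds toxic threshold.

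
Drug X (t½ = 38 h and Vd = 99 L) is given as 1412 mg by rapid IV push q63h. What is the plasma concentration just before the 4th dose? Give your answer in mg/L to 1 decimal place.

f = (1/2)^(τ/t½) = (1/2)^(63/38) ≈ 0.3169.
C₀ = D/Vd = 1412/99 ≈ 14.263 mg/L.
Before the 4th dose, 3 doses have been given. Superposition: Cmin = C₀·(f + f² + … + f^3).
≈ 14.263 × (0.3169 + 0.1004 + 0.0318) ≈ 14.263 × 0.4491 ≈ 6.406 mg/L.

6.4 mg/L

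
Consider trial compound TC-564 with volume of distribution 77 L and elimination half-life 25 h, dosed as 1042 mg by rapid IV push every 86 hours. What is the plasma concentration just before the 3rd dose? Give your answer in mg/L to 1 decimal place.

f = (1/2)^(τ/t½) = (1/2)^(86/25) ≈ 0.0921.
C₀ = D/Vd = 1042/77 ≈ 13.532 mg/L.
Before the 3rd dose, 2 doses have been given. Superposition: Cmin = C₀·(f + f²).
≈ 13.532 × (0.0921 + 0.0085) ≈ 13.532 × 0.1006 ≈ 1.361 mg/L.

1.4 mg/L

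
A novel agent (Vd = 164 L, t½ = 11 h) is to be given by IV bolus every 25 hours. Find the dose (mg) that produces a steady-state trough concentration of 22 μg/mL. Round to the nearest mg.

τ/t½ = 25/11 ≈ 2.2727, so f = (1/2)^(25/11) ≈ 0.206938.
Cmin,ss = (D/Vd)·f/(1−f), so D = Cmin,ss·Vd·(1−f)/f.
D = 22 × 164 × (1−f)/f ≈ 22 × 164 × 3.83237 ≈ 13827.19 mg.

13827 mg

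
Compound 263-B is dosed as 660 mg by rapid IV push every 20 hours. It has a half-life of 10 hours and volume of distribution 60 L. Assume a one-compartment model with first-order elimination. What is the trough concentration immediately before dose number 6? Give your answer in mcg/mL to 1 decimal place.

f = (1/2)^(τ/t½) = (1/2)^(20/10) ≈ 0.2500.
C₀ = D/Vd = 660/60 ≈ 11.000 mcg/mL.
Before the 6th dose, 5 doses have been given. Superposition: Cmin = C₀·(f + f² + … + f^5).
≈ 11.000 × (0.2500 + 0.0625 + 0.0156 + 0.0039 + 0.0010) ≈ 11.000 × 0.3330 ≈ 3.663 mcg/mL.

3.7 mcg/mL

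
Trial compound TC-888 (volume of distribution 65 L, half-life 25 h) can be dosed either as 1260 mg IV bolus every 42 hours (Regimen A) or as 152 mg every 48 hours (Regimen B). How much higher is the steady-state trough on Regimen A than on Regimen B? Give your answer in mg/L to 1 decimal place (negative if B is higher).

Regimen A: f = (1/2)^(42/25) ≈ 0.3121; Cmin,ss = (1260/65)·f/(1−f) ≈ 8.795 mg/L.
Regimen B: f = (1/2)^(48/25) ≈ 0.2643; Cmin,ss = (152/65)·f/(1−f) ≈ 0.840 mg/L.
Difference ≈ 8.795 − 0.840 ≈ 7.955 mg/L.

8.0 mg/L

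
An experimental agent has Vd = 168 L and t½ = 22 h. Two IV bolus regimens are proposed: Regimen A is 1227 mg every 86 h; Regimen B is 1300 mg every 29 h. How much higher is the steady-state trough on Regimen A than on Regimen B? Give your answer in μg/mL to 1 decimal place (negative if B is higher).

-4.7 μg/mL

Regimen A: f = (1/2)^(86/22) ≈ 0.0666; Cmin,ss = (1227/168)·f/(1−f) ≈ 0.521 μg/mL.
Regimen B: f = (1/2)^(29/22) ≈ 0.4010; Cmin,ss = (1300/168)·f/(1−f) ≈ 5.180 μg/mL.
Difference ≈ 0.521 − 5.180 ≈ -4.659 μg/mL.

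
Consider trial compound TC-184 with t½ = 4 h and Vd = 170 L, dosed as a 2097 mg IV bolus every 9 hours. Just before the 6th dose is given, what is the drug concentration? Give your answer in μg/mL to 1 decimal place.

f = (1/2)^(τ/t½) = (1/2)^(9/4) ≈ 0.2102.
C₀ = D/Vd = 2097/170 ≈ 12.335 μg/mL.
Before the 6th dose, 5 doses have been given. Superposition: Cmin = C₀·(f + f² + … + f^5).
≈ 12.335 × (0.2102 + 0.0442 + 0.0093 + 0.0020 + 0.0004) ≈ 12.335 × 0.2661 ≈ 3.282 μg/mL.

3.3 μg/mL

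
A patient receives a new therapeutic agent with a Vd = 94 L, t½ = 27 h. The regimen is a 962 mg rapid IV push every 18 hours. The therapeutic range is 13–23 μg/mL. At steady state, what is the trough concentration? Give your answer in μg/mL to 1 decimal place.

Over one 18-h interval, 18/27 ≈ 0.66667 half-lives elapse, leaving f ≈ 0.6300 of each dose.
Each bolus raises the concentration by D/Vd = 962/94 ≈ 10.234 μg/mL.
Steady-state trough Cmin,ss = C₀·f/(1−f) ≈ 10.234 × 0.6300/0.3700 ≈ 17.425 μg/mL.
Trough 17.4 μg/mL vs MEC 13 μg/mL: adequate.

17.4 μg/mL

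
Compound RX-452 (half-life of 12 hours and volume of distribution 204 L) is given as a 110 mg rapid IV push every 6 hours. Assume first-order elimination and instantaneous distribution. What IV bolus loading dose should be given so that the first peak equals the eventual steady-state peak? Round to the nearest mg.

f = (1/2)^(6/12) ≈ 0.707107; accumulation ratio R = 1/(1−f) ≈ 3.41422.
Loading dose to hit Cmax,ss on first dose: D_load = D_maint·R ≈ 110 × 3.41422 ≈ 375.56 mg.

376 mg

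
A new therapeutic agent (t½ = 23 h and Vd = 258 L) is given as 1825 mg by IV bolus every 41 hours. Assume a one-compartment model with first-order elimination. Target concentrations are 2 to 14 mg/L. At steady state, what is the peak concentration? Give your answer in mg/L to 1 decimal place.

Over one 41-h interval, 41/23 ≈ 1.7826 half-lives elapse, leaving f ≈ 0.2907 of each dose.
Accumulation ratio R = 1/(1 − f) ≈ 1/0.7093 ≈ 1.4098.
Each bolus raises the concentration by D/Vd = 1825/258 ≈ 7.074 mg/L.
Steady-state peak Cmax,ss = C₀·R ≈ 7.074 × 1.4098 ≈ 9.973 mg/L.
Peak 10.0 mg/L vs MTC 14 mg/L: below toxic threshold.

10.0 mg/L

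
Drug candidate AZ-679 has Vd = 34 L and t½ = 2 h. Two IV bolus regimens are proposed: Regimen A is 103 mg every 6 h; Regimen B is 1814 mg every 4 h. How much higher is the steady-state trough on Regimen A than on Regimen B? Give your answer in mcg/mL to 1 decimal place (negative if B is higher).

-17.4 mcg/mL

Regimen A: f = (1/2)^(6/2) ≈ 0.1250; Cmin,ss = (103/34)·f/(1−f) ≈ 0.433 mcg/mL.
Regimen B: f = (1/2)^(4/2) ≈ 0.2500; Cmin,ss = (1814/34)·f/(1−f) ≈ 17.784 mcg/mL.
Difference ≈ 0.433 − 17.784 ≈ -17.351 mcg/mL.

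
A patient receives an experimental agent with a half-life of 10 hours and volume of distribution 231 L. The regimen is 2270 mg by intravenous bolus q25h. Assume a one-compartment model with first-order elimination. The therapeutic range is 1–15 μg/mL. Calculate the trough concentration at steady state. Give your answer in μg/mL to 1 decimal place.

Over one 25-h interval, 25/10 ≈ 2.5 half-lives elapse, leaving f ≈ 0.1768 of each dose.
Accumulation ratio R = 1/(1 − f) ≈ 1/0.8232 ≈ 1.2148.
Single-dose peak C₀ = D/Vd = 2270/231 ≈ 9.827 μg/mL.
Steady-state peak Cmax,ss = C₀·R ≈ 9.827 × 1.2148 ≈ 11.938 μg/mL.
One interval later, Cmin,ss = Cmax,ss·e^(−kτ) ≈ 11.938 × 0.1768 ≈ 2.111 μg/mL.
Trough 2.1 μg/mL vs MEC 1 μg/mL: adequate.

2.1 μg/mL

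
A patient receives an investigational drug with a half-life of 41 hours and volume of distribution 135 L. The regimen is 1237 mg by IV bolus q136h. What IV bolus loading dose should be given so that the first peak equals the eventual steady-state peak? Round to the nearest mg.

f = (1/2)^(136/41) ≈ 0.100337; accumulation ratio R = 1/(1−f) ≈ 1.11153.
Loading dose to hit Cmax,ss on first dose: D_load = D_maint·R ≈ 1237 × 1.11153 ≈ 1374.96 mg.

1375 mg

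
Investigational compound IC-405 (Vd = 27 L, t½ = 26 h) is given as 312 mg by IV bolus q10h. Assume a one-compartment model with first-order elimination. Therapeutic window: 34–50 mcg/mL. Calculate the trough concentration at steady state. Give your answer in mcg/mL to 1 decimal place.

τ/t½ = 10/26 ≈ 0.38462, so fraction remaining f = (1/2)^(10/26) ≈ 0.7660.
At steady state, accumulation factor R = 1/(1 − e^(−kτ)) ≈ 4.2735.
Each bolus raises the concentration by D/Vd = 312/27 ≈ 11.556 mcg/mL.
Cmax,ss = C₀/(1 − f) ≈ 11.556/0.2340 ≈ 49.385 mcg/mL.
Steady-state trough Cmin,ss = Cmax,ss·f ≈ 49.385 × 0.7660 ≈ 37.829 mcg/mL.
Trough 37.8 mcg/mL vs MEC 34 mcg/mL: adequate.

37.8 mcg/mL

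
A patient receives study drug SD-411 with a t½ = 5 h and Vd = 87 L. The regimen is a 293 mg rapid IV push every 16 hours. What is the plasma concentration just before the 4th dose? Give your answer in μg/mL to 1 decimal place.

f = (1/2)^(τ/t½) = (1/2)^(16/5) ≈ 0.1088.
C₀ = D/Vd = 293/87 ≈ 3.368 μg/mL.
Before the 4th dose, 3 doses have been given. Superposition: Cmin = C₀·(f + f² + … + f^3).
≈ 3.368 × (0.1088 + 0.0118 + 0.0013) ≈ 3.368 × 0.1219 ≈ 0.411 μg/mL.

0.4 μg/mL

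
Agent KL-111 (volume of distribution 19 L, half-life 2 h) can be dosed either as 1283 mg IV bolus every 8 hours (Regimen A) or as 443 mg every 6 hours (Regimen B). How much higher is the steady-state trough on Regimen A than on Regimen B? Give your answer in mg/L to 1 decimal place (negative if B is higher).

1.2 mg/L

Regimen A: f = (1/2)^(8/2) ≈ 0.0625; Cmin,ss = (1283/19)·f/(1−f) ≈ 4.502 mg/L.
Regimen B: f = (1/2)^(6/2) ≈ 0.1250; Cmin,ss = (443/19)·f/(1−f) ≈ 3.331 mg/L.
Difference ≈ 4.502 − 3.331 ≈ 1.171 mg/L.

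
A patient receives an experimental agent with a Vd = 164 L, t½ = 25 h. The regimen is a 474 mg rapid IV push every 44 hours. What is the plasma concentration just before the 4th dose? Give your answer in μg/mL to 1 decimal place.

f = (1/2)^(τ/t½) = (1/2)^(44/25) ≈ 0.2952.
C₀ = D/Vd = 474/164 ≈ 2.890 μg/mL.
Before the 4th dose, 3 doses have been given. Superposition: Cmin = C₀·(f + f² + … + f^3).
≈ 2.890 × (0.2952 + 0.0871 + 0.0257) ≈ 2.890 × 0.4080 ≈ 1.179 μg/mL.

1.2 μg/mL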